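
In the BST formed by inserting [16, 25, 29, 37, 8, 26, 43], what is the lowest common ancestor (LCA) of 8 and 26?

Tree insertion order: [16, 25, 29, 37, 8, 26, 43]
Tree (level-order array): [16, 8, 25, None, None, None, 29, 26, 37, None, None, None, 43]
In a BST, the LCA of p=8, q=26 is the first node v on the
root-to-leaf path with p <= v <= q (go left if both < v, right if both > v).
Walk from root:
  at 16: 8 <= 16 <= 26, this is the LCA
LCA = 16


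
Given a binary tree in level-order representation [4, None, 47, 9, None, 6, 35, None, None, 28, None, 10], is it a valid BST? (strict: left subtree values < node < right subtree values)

Level-order array: [4, None, 47, 9, None, 6, 35, None, None, 28, None, 10]
Validate using subtree bounds (lo, hi): at each node, require lo < value < hi,
then recurse left with hi=value and right with lo=value.
Preorder trace (stopping at first violation):
  at node 4 with bounds (-inf, +inf): OK
  at node 47 with bounds (4, +inf): OK
  at node 9 with bounds (4, 47): OK
  at node 6 with bounds (4, 9): OK
  at node 35 with bounds (9, 47): OK
  at node 28 with bounds (9, 35): OK
  at node 10 with bounds (9, 28): OK
No violation found at any node.
Result: Valid BST


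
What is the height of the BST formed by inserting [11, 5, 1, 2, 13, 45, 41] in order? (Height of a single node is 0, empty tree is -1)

Insertion order: [11, 5, 1, 2, 13, 45, 41]
Tree (level-order array): [11, 5, 13, 1, None, None, 45, None, 2, 41]
Compute height bottom-up (empty subtree = -1):
  height(2) = 1 + max(-1, -1) = 0
  height(1) = 1 + max(-1, 0) = 1
  height(5) = 1 + max(1, -1) = 2
  height(41) = 1 + max(-1, -1) = 0
  height(45) = 1 + max(0, -1) = 1
  height(13) = 1 + max(-1, 1) = 2
  height(11) = 1 + max(2, 2) = 3
Height = 3


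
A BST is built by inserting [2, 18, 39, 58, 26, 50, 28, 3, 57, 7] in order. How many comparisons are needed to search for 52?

Search path for 52: 2 -> 18 -> 39 -> 58 -> 50 -> 57
Found: False
Comparisons: 6


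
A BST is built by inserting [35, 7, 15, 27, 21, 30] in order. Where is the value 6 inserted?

Starting tree (level order): [35, 7, None, None, 15, None, 27, 21, 30]
Insertion path: 35 -> 7
Result: insert 6 as left child of 7
Final tree (level order): [35, 7, None, 6, 15, None, None, None, 27, 21, 30]


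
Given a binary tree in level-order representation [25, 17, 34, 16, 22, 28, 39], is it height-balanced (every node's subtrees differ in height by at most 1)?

Tree (level-order array): [25, 17, 34, 16, 22, 28, 39]
Definition: a tree is height-balanced if, at every node, |h(left) - h(right)| <= 1 (empty subtree has height -1).
Bottom-up per-node check:
  node 16: h_left=-1, h_right=-1, diff=0 [OK], height=0
  node 22: h_left=-1, h_right=-1, diff=0 [OK], height=0
  node 17: h_left=0, h_right=0, diff=0 [OK], height=1
  node 28: h_left=-1, h_right=-1, diff=0 [OK], height=0
  node 39: h_left=-1, h_right=-1, diff=0 [OK], height=0
  node 34: h_left=0, h_right=0, diff=0 [OK], height=1
  node 25: h_left=1, h_right=1, diff=0 [OK], height=2
All nodes satisfy the balance condition.
Result: Balanced


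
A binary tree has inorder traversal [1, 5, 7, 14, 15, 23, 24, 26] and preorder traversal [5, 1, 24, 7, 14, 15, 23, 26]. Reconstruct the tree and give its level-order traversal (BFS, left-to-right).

Inorder:  [1, 5, 7, 14, 15, 23, 24, 26]
Preorder: [5, 1, 24, 7, 14, 15, 23, 26]
Algorithm: preorder visits root first, so consume preorder in order;
for each root, split the current inorder slice at that value into
left-subtree inorder and right-subtree inorder, then recurse.
Recursive splits:
  root=5; inorder splits into left=[1], right=[7, 14, 15, 23, 24, 26]
  root=1; inorder splits into left=[], right=[]
  root=24; inorder splits into left=[7, 14, 15, 23], right=[26]
  root=7; inorder splits into left=[], right=[14, 15, 23]
  root=14; inorder splits into left=[], right=[15, 23]
  root=15; inorder splits into left=[], right=[23]
  root=23; inorder splits into left=[], right=[]
  root=26; inorder splits into left=[], right=[]
Reconstructed level-order: [5, 1, 24, 7, 26, 14, 15, 23]


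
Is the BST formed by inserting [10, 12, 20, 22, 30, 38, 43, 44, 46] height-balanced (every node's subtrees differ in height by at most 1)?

Tree (level-order array): [10, None, 12, None, 20, None, 22, None, 30, None, 38, None, 43, None, 44, None, 46]
Definition: a tree is height-balanced if, at every node, |h(left) - h(right)| <= 1 (empty subtree has height -1).
Bottom-up per-node check:
  node 46: h_left=-1, h_right=-1, diff=0 [OK], height=0
  node 44: h_left=-1, h_right=0, diff=1 [OK], height=1
  node 43: h_left=-1, h_right=1, diff=2 [FAIL (|-1-1|=2 > 1)], height=2
  node 38: h_left=-1, h_right=2, diff=3 [FAIL (|-1-2|=3 > 1)], height=3
  node 30: h_left=-1, h_right=3, diff=4 [FAIL (|-1-3|=4 > 1)], height=4
  node 22: h_left=-1, h_right=4, diff=5 [FAIL (|-1-4|=5 > 1)], height=5
  node 20: h_left=-1, h_right=5, diff=6 [FAIL (|-1-5|=6 > 1)], height=6
  node 12: h_left=-1, h_right=6, diff=7 [FAIL (|-1-6|=7 > 1)], height=7
  node 10: h_left=-1, h_right=7, diff=8 [FAIL (|-1-7|=8 > 1)], height=8
Node 43 violates the condition: |-1 - 1| = 2 > 1.
Result: Not balanced


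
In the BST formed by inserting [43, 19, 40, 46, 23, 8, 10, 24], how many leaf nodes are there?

Tree built from: [43, 19, 40, 46, 23, 8, 10, 24]
Tree (level-order array): [43, 19, 46, 8, 40, None, None, None, 10, 23, None, None, None, None, 24]
Rule: A leaf has 0 children.
Per-node child counts:
  node 43: 2 child(ren)
  node 19: 2 child(ren)
  node 8: 1 child(ren)
  node 10: 0 child(ren)
  node 40: 1 child(ren)
  node 23: 1 child(ren)
  node 24: 0 child(ren)
  node 46: 0 child(ren)
Matching nodes: [10, 24, 46]
Count of leaf nodes: 3


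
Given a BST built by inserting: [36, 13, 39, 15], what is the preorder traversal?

Tree insertion order: [36, 13, 39, 15]
Tree (level-order array): [36, 13, 39, None, 15]
Preorder traversal: [36, 13, 15, 39]


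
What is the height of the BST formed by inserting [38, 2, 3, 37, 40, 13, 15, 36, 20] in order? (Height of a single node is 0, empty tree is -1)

Insertion order: [38, 2, 3, 37, 40, 13, 15, 36, 20]
Tree (level-order array): [38, 2, 40, None, 3, None, None, None, 37, 13, None, None, 15, None, 36, 20]
Compute height bottom-up (empty subtree = -1):
  height(20) = 1 + max(-1, -1) = 0
  height(36) = 1 + max(0, -1) = 1
  height(15) = 1 + max(-1, 1) = 2
  height(13) = 1 + max(-1, 2) = 3
  height(37) = 1 + max(3, -1) = 4
  height(3) = 1 + max(-1, 4) = 5
  height(2) = 1 + max(-1, 5) = 6
  height(40) = 1 + max(-1, -1) = 0
  height(38) = 1 + max(6, 0) = 7
Height = 7


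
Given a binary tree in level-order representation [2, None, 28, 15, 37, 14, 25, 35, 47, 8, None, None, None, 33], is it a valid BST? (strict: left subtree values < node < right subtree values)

Level-order array: [2, None, 28, 15, 37, 14, 25, 35, 47, 8, None, None, None, 33]
Validate using subtree bounds (lo, hi): at each node, require lo < value < hi,
then recurse left with hi=value and right with lo=value.
Preorder trace (stopping at first violation):
  at node 2 with bounds (-inf, +inf): OK
  at node 28 with bounds (2, +inf): OK
  at node 15 with bounds (2, 28): OK
  at node 14 with bounds (2, 15): OK
  at node 8 with bounds (2, 14): OK
  at node 25 with bounds (15, 28): OK
  at node 37 with bounds (28, +inf): OK
  at node 35 with bounds (28, 37): OK
  at node 33 with bounds (28, 35): OK
  at node 47 with bounds (37, +inf): OK
No violation found at any node.
Result: Valid BST


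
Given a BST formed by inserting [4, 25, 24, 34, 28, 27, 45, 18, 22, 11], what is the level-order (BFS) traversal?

Tree insertion order: [4, 25, 24, 34, 28, 27, 45, 18, 22, 11]
Tree (level-order array): [4, None, 25, 24, 34, 18, None, 28, 45, 11, 22, 27]
BFS from the root, enqueuing left then right child of each popped node:
  queue [4] -> pop 4, enqueue [25], visited so far: [4]
  queue [25] -> pop 25, enqueue [24, 34], visited so far: [4, 25]
  queue [24, 34] -> pop 24, enqueue [18], visited so far: [4, 25, 24]
  queue [34, 18] -> pop 34, enqueue [28, 45], visited so far: [4, 25, 24, 34]
  queue [18, 28, 45] -> pop 18, enqueue [11, 22], visited so far: [4, 25, 24, 34, 18]
  queue [28, 45, 11, 22] -> pop 28, enqueue [27], visited so far: [4, 25, 24, 34, 18, 28]
  queue [45, 11, 22, 27] -> pop 45, enqueue [none], visited so far: [4, 25, 24, 34, 18, 28, 45]
  queue [11, 22, 27] -> pop 11, enqueue [none], visited so far: [4, 25, 24, 34, 18, 28, 45, 11]
  queue [22, 27] -> pop 22, enqueue [none], visited so far: [4, 25, 24, 34, 18, 28, 45, 11, 22]
  queue [27] -> pop 27, enqueue [none], visited so far: [4, 25, 24, 34, 18, 28, 45, 11, 22, 27]
Result: [4, 25, 24, 34, 18, 28, 45, 11, 22, 27]


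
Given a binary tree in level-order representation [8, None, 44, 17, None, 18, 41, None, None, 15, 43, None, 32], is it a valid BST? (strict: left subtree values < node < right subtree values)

Level-order array: [8, None, 44, 17, None, 18, 41, None, None, 15, 43, None, 32]
Validate using subtree bounds (lo, hi): at each node, require lo < value < hi,
then recurse left with hi=value and right with lo=value.
Preorder trace (stopping at first violation):
  at node 8 with bounds (-inf, +inf): OK
  at node 44 with bounds (8, +inf): OK
  at node 17 with bounds (8, 44): OK
  at node 18 with bounds (8, 17): VIOLATION
Node 18 violates its bound: not (8 < 18 < 17).
Result: Not a valid BST


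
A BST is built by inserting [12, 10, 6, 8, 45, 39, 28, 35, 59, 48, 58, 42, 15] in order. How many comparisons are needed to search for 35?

Search path for 35: 12 -> 45 -> 39 -> 28 -> 35
Found: True
Comparisons: 5


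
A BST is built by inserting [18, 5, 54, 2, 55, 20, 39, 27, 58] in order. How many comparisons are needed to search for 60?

Search path for 60: 18 -> 54 -> 55 -> 58
Found: False
Comparisons: 4


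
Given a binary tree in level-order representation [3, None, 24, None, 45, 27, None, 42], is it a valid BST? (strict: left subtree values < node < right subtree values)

Level-order array: [3, None, 24, None, 45, 27, None, 42]
Validate using subtree bounds (lo, hi): at each node, require lo < value < hi,
then recurse left with hi=value and right with lo=value.
Preorder trace (stopping at first violation):
  at node 3 with bounds (-inf, +inf): OK
  at node 24 with bounds (3, +inf): OK
  at node 45 with bounds (24, +inf): OK
  at node 27 with bounds (24, 45): OK
  at node 42 with bounds (24, 27): VIOLATION
Node 42 violates its bound: not (24 < 42 < 27).
Result: Not a valid BST


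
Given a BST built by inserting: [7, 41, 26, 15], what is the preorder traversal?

Tree insertion order: [7, 41, 26, 15]
Tree (level-order array): [7, None, 41, 26, None, 15]
Preorder traversal: [7, 41, 26, 15]


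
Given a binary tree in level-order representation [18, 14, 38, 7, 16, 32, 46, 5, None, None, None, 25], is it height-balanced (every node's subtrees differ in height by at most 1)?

Tree (level-order array): [18, 14, 38, 7, 16, 32, 46, 5, None, None, None, 25]
Definition: a tree is height-balanced if, at every node, |h(left) - h(right)| <= 1 (empty subtree has height -1).
Bottom-up per-node check:
  node 5: h_left=-1, h_right=-1, diff=0 [OK], height=0
  node 7: h_left=0, h_right=-1, diff=1 [OK], height=1
  node 16: h_left=-1, h_right=-1, diff=0 [OK], height=0
  node 14: h_left=1, h_right=0, diff=1 [OK], height=2
  node 25: h_left=-1, h_right=-1, diff=0 [OK], height=0
  node 32: h_left=0, h_right=-1, diff=1 [OK], height=1
  node 46: h_left=-1, h_right=-1, diff=0 [OK], height=0
  node 38: h_left=1, h_right=0, diff=1 [OK], height=2
  node 18: h_left=2, h_right=2, diff=0 [OK], height=3
All nodes satisfy the balance condition.
Result: Balanced


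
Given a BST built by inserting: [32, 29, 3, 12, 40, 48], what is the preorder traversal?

Tree insertion order: [32, 29, 3, 12, 40, 48]
Tree (level-order array): [32, 29, 40, 3, None, None, 48, None, 12]
Preorder traversal: [32, 29, 3, 12, 40, 48]


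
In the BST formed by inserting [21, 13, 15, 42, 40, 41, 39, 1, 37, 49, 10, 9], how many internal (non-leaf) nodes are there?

Tree built from: [21, 13, 15, 42, 40, 41, 39, 1, 37, 49, 10, 9]
Tree (level-order array): [21, 13, 42, 1, 15, 40, 49, None, 10, None, None, 39, 41, None, None, 9, None, 37]
Rule: An internal node has at least one child.
Per-node child counts:
  node 21: 2 child(ren)
  node 13: 2 child(ren)
  node 1: 1 child(ren)
  node 10: 1 child(ren)
  node 9: 0 child(ren)
  node 15: 0 child(ren)
  node 42: 2 child(ren)
  node 40: 2 child(ren)
  node 39: 1 child(ren)
  node 37: 0 child(ren)
  node 41: 0 child(ren)
  node 49: 0 child(ren)
Matching nodes: [21, 13, 1, 10, 42, 40, 39]
Count of internal (non-leaf) nodes: 7


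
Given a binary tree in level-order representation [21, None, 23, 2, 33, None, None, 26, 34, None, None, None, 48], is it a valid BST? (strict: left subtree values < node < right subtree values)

Level-order array: [21, None, 23, 2, 33, None, None, 26, 34, None, None, None, 48]
Validate using subtree bounds (lo, hi): at each node, require lo < value < hi,
then recurse left with hi=value and right with lo=value.
Preorder trace (stopping at first violation):
  at node 21 with bounds (-inf, +inf): OK
  at node 23 with bounds (21, +inf): OK
  at node 2 with bounds (21, 23): VIOLATION
Node 2 violates its bound: not (21 < 2 < 23).
Result: Not a valid BST


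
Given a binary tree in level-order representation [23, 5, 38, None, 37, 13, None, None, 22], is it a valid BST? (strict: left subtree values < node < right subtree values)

Level-order array: [23, 5, 38, None, 37, 13, None, None, 22]
Validate using subtree bounds (lo, hi): at each node, require lo < value < hi,
then recurse left with hi=value and right with lo=value.
Preorder trace (stopping at first violation):
  at node 23 with bounds (-inf, +inf): OK
  at node 5 with bounds (-inf, 23): OK
  at node 37 with bounds (5, 23): VIOLATION
Node 37 violates its bound: not (5 < 37 < 23).
Result: Not a valid BST


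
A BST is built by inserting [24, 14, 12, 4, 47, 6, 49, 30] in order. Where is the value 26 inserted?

Starting tree (level order): [24, 14, 47, 12, None, 30, 49, 4, None, None, None, None, None, None, 6]
Insertion path: 24 -> 47 -> 30
Result: insert 26 as left child of 30
Final tree (level order): [24, 14, 47, 12, None, 30, 49, 4, None, 26, None, None, None, None, 6]


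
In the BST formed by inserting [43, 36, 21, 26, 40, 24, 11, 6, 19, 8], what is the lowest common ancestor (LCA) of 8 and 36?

Tree insertion order: [43, 36, 21, 26, 40, 24, 11, 6, 19, 8]
Tree (level-order array): [43, 36, None, 21, 40, 11, 26, None, None, 6, 19, 24, None, None, 8]
In a BST, the LCA of p=8, q=36 is the first node v on the
root-to-leaf path with p <= v <= q (go left if both < v, right if both > v).
Walk from root:
  at 43: both 8 and 36 < 43, go left
  at 36: 8 <= 36 <= 36, this is the LCA
LCA = 36


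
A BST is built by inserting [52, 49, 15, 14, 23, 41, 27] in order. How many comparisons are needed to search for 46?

Search path for 46: 52 -> 49 -> 15 -> 23 -> 41
Found: False
Comparisons: 5


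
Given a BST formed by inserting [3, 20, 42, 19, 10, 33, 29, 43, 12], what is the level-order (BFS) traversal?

Tree insertion order: [3, 20, 42, 19, 10, 33, 29, 43, 12]
Tree (level-order array): [3, None, 20, 19, 42, 10, None, 33, 43, None, 12, 29]
BFS from the root, enqueuing left then right child of each popped node:
  queue [3] -> pop 3, enqueue [20], visited so far: [3]
  queue [20] -> pop 20, enqueue [19, 42], visited so far: [3, 20]
  queue [19, 42] -> pop 19, enqueue [10], visited so far: [3, 20, 19]
  queue [42, 10] -> pop 42, enqueue [33, 43], visited so far: [3, 20, 19, 42]
  queue [10, 33, 43] -> pop 10, enqueue [12], visited so far: [3, 20, 19, 42, 10]
  queue [33, 43, 12] -> pop 33, enqueue [29], visited so far: [3, 20, 19, 42, 10, 33]
  queue [43, 12, 29] -> pop 43, enqueue [none], visited so far: [3, 20, 19, 42, 10, 33, 43]
  queue [12, 29] -> pop 12, enqueue [none], visited so far: [3, 20, 19, 42, 10, 33, 43, 12]
  queue [29] -> pop 29, enqueue [none], visited so far: [3, 20, 19, 42, 10, 33, 43, 12, 29]
Result: [3, 20, 19, 42, 10, 33, 43, 12, 29]


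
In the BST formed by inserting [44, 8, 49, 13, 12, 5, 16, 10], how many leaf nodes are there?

Tree built from: [44, 8, 49, 13, 12, 5, 16, 10]
Tree (level-order array): [44, 8, 49, 5, 13, None, None, None, None, 12, 16, 10]
Rule: A leaf has 0 children.
Per-node child counts:
  node 44: 2 child(ren)
  node 8: 2 child(ren)
  node 5: 0 child(ren)
  node 13: 2 child(ren)
  node 12: 1 child(ren)
  node 10: 0 child(ren)
  node 16: 0 child(ren)
  node 49: 0 child(ren)
Matching nodes: [5, 10, 16, 49]
Count of leaf nodes: 4


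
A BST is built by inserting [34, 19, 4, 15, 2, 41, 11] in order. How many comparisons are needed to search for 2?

Search path for 2: 34 -> 19 -> 4 -> 2
Found: True
Comparisons: 4


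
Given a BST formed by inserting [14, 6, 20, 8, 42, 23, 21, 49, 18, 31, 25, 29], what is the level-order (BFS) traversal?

Tree insertion order: [14, 6, 20, 8, 42, 23, 21, 49, 18, 31, 25, 29]
Tree (level-order array): [14, 6, 20, None, 8, 18, 42, None, None, None, None, 23, 49, 21, 31, None, None, None, None, 25, None, None, 29]
BFS from the root, enqueuing left then right child of each popped node:
  queue [14] -> pop 14, enqueue [6, 20], visited so far: [14]
  queue [6, 20] -> pop 6, enqueue [8], visited so far: [14, 6]
  queue [20, 8] -> pop 20, enqueue [18, 42], visited so far: [14, 6, 20]
  queue [8, 18, 42] -> pop 8, enqueue [none], visited so far: [14, 6, 20, 8]
  queue [18, 42] -> pop 18, enqueue [none], visited so far: [14, 6, 20, 8, 18]
  queue [42] -> pop 42, enqueue [23, 49], visited so far: [14, 6, 20, 8, 18, 42]
  queue [23, 49] -> pop 23, enqueue [21, 31], visited so far: [14, 6, 20, 8, 18, 42, 23]
  queue [49, 21, 31] -> pop 49, enqueue [none], visited so far: [14, 6, 20, 8, 18, 42, 23, 49]
  queue [21, 31] -> pop 21, enqueue [none], visited so far: [14, 6, 20, 8, 18, 42, 23, 49, 21]
  queue [31] -> pop 31, enqueue [25], visited so far: [14, 6, 20, 8, 18, 42, 23, 49, 21, 31]
  queue [25] -> pop 25, enqueue [29], visited so far: [14, 6, 20, 8, 18, 42, 23, 49, 21, 31, 25]
  queue [29] -> pop 29, enqueue [none], visited so far: [14, 6, 20, 8, 18, 42, 23, 49, 21, 31, 25, 29]
Result: [14, 6, 20, 8, 18, 42, 23, 49, 21, 31, 25, 29]


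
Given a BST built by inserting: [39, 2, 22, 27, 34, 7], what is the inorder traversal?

Tree insertion order: [39, 2, 22, 27, 34, 7]
Tree (level-order array): [39, 2, None, None, 22, 7, 27, None, None, None, 34]
Inorder traversal: [2, 7, 22, 27, 34, 39]


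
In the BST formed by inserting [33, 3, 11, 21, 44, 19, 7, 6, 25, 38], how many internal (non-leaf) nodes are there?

Tree built from: [33, 3, 11, 21, 44, 19, 7, 6, 25, 38]
Tree (level-order array): [33, 3, 44, None, 11, 38, None, 7, 21, None, None, 6, None, 19, 25]
Rule: An internal node has at least one child.
Per-node child counts:
  node 33: 2 child(ren)
  node 3: 1 child(ren)
  node 11: 2 child(ren)
  node 7: 1 child(ren)
  node 6: 0 child(ren)
  node 21: 2 child(ren)
  node 19: 0 child(ren)
  node 25: 0 child(ren)
  node 44: 1 child(ren)
  node 38: 0 child(ren)
Matching nodes: [33, 3, 11, 7, 21, 44]
Count of internal (non-leaf) nodes: 6


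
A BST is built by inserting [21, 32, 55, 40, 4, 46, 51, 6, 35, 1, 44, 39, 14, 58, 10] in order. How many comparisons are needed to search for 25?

Search path for 25: 21 -> 32
Found: False
Comparisons: 2


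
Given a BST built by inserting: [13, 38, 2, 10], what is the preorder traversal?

Tree insertion order: [13, 38, 2, 10]
Tree (level-order array): [13, 2, 38, None, 10]
Preorder traversal: [13, 2, 10, 38]


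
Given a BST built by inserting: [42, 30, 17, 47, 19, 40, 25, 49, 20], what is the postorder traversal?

Tree insertion order: [42, 30, 17, 47, 19, 40, 25, 49, 20]
Tree (level-order array): [42, 30, 47, 17, 40, None, 49, None, 19, None, None, None, None, None, 25, 20]
Postorder traversal: [20, 25, 19, 17, 40, 30, 49, 47, 42]


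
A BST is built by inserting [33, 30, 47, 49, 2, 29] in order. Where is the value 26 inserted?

Starting tree (level order): [33, 30, 47, 2, None, None, 49, None, 29]
Insertion path: 33 -> 30 -> 2 -> 29
Result: insert 26 as left child of 29
Final tree (level order): [33, 30, 47, 2, None, None, 49, None, 29, None, None, 26]


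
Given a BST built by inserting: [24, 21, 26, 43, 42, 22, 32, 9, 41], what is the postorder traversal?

Tree insertion order: [24, 21, 26, 43, 42, 22, 32, 9, 41]
Tree (level-order array): [24, 21, 26, 9, 22, None, 43, None, None, None, None, 42, None, 32, None, None, 41]
Postorder traversal: [9, 22, 21, 41, 32, 42, 43, 26, 24]


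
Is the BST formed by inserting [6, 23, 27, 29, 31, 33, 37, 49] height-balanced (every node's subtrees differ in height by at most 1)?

Tree (level-order array): [6, None, 23, None, 27, None, 29, None, 31, None, 33, None, 37, None, 49]
Definition: a tree is height-balanced if, at every node, |h(left) - h(right)| <= 1 (empty subtree has height -1).
Bottom-up per-node check:
  node 49: h_left=-1, h_right=-1, diff=0 [OK], height=0
  node 37: h_left=-1, h_right=0, diff=1 [OK], height=1
  node 33: h_left=-1, h_right=1, diff=2 [FAIL (|-1-1|=2 > 1)], height=2
  node 31: h_left=-1, h_right=2, diff=3 [FAIL (|-1-2|=3 > 1)], height=3
  node 29: h_left=-1, h_right=3, diff=4 [FAIL (|-1-3|=4 > 1)], height=4
  node 27: h_left=-1, h_right=4, diff=5 [FAIL (|-1-4|=5 > 1)], height=5
  node 23: h_left=-1, h_right=5, diff=6 [FAIL (|-1-5|=6 > 1)], height=6
  node 6: h_left=-1, h_right=6, diff=7 [FAIL (|-1-6|=7 > 1)], height=7
Node 33 violates the condition: |-1 - 1| = 2 > 1.
Result: Not balanced


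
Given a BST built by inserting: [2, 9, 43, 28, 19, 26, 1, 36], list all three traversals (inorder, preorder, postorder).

Tree insertion order: [2, 9, 43, 28, 19, 26, 1, 36]
Tree (level-order array): [2, 1, 9, None, None, None, 43, 28, None, 19, 36, None, 26]
Inorder (L, root, R): [1, 2, 9, 19, 26, 28, 36, 43]
Preorder (root, L, R): [2, 1, 9, 43, 28, 19, 26, 36]
Postorder (L, R, root): [1, 26, 19, 36, 28, 43, 9, 2]


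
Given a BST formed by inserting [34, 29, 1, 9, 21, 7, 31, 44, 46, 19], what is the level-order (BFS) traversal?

Tree insertion order: [34, 29, 1, 9, 21, 7, 31, 44, 46, 19]
Tree (level-order array): [34, 29, 44, 1, 31, None, 46, None, 9, None, None, None, None, 7, 21, None, None, 19]
BFS from the root, enqueuing left then right child of each popped node:
  queue [34] -> pop 34, enqueue [29, 44], visited so far: [34]
  queue [29, 44] -> pop 29, enqueue [1, 31], visited so far: [34, 29]
  queue [44, 1, 31] -> pop 44, enqueue [46], visited so far: [34, 29, 44]
  queue [1, 31, 46] -> pop 1, enqueue [9], visited so far: [34, 29, 44, 1]
  queue [31, 46, 9] -> pop 31, enqueue [none], visited so far: [34, 29, 44, 1, 31]
  queue [46, 9] -> pop 46, enqueue [none], visited so far: [34, 29, 44, 1, 31, 46]
  queue [9] -> pop 9, enqueue [7, 21], visited so far: [34, 29, 44, 1, 31, 46, 9]
  queue [7, 21] -> pop 7, enqueue [none], visited so far: [34, 29, 44, 1, 31, 46, 9, 7]
  queue [21] -> pop 21, enqueue [19], visited so far: [34, 29, 44, 1, 31, 46, 9, 7, 21]
  queue [19] -> pop 19, enqueue [none], visited so far: [34, 29, 44, 1, 31, 46, 9, 7, 21, 19]
Result: [34, 29, 44, 1, 31, 46, 9, 7, 21, 19]


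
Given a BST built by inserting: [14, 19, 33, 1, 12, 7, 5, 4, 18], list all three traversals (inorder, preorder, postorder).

Tree insertion order: [14, 19, 33, 1, 12, 7, 5, 4, 18]
Tree (level-order array): [14, 1, 19, None, 12, 18, 33, 7, None, None, None, None, None, 5, None, 4]
Inorder (L, root, R): [1, 4, 5, 7, 12, 14, 18, 19, 33]
Preorder (root, L, R): [14, 1, 12, 7, 5, 4, 19, 18, 33]
Postorder (L, R, root): [4, 5, 7, 12, 1, 18, 33, 19, 14]


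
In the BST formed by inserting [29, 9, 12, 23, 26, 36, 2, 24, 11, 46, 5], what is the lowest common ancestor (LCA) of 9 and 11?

Tree insertion order: [29, 9, 12, 23, 26, 36, 2, 24, 11, 46, 5]
Tree (level-order array): [29, 9, 36, 2, 12, None, 46, None, 5, 11, 23, None, None, None, None, None, None, None, 26, 24]
In a BST, the LCA of p=9, q=11 is the first node v on the
root-to-leaf path with p <= v <= q (go left if both < v, right if both > v).
Walk from root:
  at 29: both 9 and 11 < 29, go left
  at 9: 9 <= 9 <= 11, this is the LCA
LCA = 9


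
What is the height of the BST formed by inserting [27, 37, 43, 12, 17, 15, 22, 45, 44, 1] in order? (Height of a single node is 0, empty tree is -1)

Insertion order: [27, 37, 43, 12, 17, 15, 22, 45, 44, 1]
Tree (level-order array): [27, 12, 37, 1, 17, None, 43, None, None, 15, 22, None, 45, None, None, None, None, 44]
Compute height bottom-up (empty subtree = -1):
  height(1) = 1 + max(-1, -1) = 0
  height(15) = 1 + max(-1, -1) = 0
  height(22) = 1 + max(-1, -1) = 0
  height(17) = 1 + max(0, 0) = 1
  height(12) = 1 + max(0, 1) = 2
  height(44) = 1 + max(-1, -1) = 0
  height(45) = 1 + max(0, -1) = 1
  height(43) = 1 + max(-1, 1) = 2
  height(37) = 1 + max(-1, 2) = 3
  height(27) = 1 + max(2, 3) = 4
Height = 4


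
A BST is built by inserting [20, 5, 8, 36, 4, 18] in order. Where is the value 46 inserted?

Starting tree (level order): [20, 5, 36, 4, 8, None, None, None, None, None, 18]
Insertion path: 20 -> 36
Result: insert 46 as right child of 36
Final tree (level order): [20, 5, 36, 4, 8, None, 46, None, None, None, 18]


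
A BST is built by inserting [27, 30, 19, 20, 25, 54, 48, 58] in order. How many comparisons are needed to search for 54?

Search path for 54: 27 -> 30 -> 54
Found: True
Comparisons: 3


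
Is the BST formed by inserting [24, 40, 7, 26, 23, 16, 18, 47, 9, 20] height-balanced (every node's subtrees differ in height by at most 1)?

Tree (level-order array): [24, 7, 40, None, 23, 26, 47, 16, None, None, None, None, None, 9, 18, None, None, None, 20]
Definition: a tree is height-balanced if, at every node, |h(left) - h(right)| <= 1 (empty subtree has height -1).
Bottom-up per-node check:
  node 9: h_left=-1, h_right=-1, diff=0 [OK], height=0
  node 20: h_left=-1, h_right=-1, diff=0 [OK], height=0
  node 18: h_left=-1, h_right=0, diff=1 [OK], height=1
  node 16: h_left=0, h_right=1, diff=1 [OK], height=2
  node 23: h_left=2, h_right=-1, diff=3 [FAIL (|2--1|=3 > 1)], height=3
  node 7: h_left=-1, h_right=3, diff=4 [FAIL (|-1-3|=4 > 1)], height=4
  node 26: h_left=-1, h_right=-1, diff=0 [OK], height=0
  node 47: h_left=-1, h_right=-1, diff=0 [OK], height=0
  node 40: h_left=0, h_right=0, diff=0 [OK], height=1
  node 24: h_left=4, h_right=1, diff=3 [FAIL (|4-1|=3 > 1)], height=5
Node 23 violates the condition: |2 - -1| = 3 > 1.
Result: Not balanced


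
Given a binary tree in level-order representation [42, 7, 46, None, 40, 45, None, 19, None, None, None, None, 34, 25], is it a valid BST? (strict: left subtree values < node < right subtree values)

Level-order array: [42, 7, 46, None, 40, 45, None, 19, None, None, None, None, 34, 25]
Validate using subtree bounds (lo, hi): at each node, require lo < value < hi,
then recurse left with hi=value and right with lo=value.
Preorder trace (stopping at first violation):
  at node 42 with bounds (-inf, +inf): OK
  at node 7 with bounds (-inf, 42): OK
  at node 40 with bounds (7, 42): OK
  at node 19 with bounds (7, 40): OK
  at node 34 with bounds (19, 40): OK
  at node 25 with bounds (19, 34): OK
  at node 46 with bounds (42, +inf): OK
  at node 45 with bounds (42, 46): OK
No violation found at any node.
Result: Valid BST


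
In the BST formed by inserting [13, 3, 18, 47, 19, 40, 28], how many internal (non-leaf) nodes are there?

Tree built from: [13, 3, 18, 47, 19, 40, 28]
Tree (level-order array): [13, 3, 18, None, None, None, 47, 19, None, None, 40, 28]
Rule: An internal node has at least one child.
Per-node child counts:
  node 13: 2 child(ren)
  node 3: 0 child(ren)
  node 18: 1 child(ren)
  node 47: 1 child(ren)
  node 19: 1 child(ren)
  node 40: 1 child(ren)
  node 28: 0 child(ren)
Matching nodes: [13, 18, 47, 19, 40]
Count of internal (non-leaf) nodes: 5


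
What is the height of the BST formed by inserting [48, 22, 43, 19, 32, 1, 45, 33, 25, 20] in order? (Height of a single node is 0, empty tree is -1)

Insertion order: [48, 22, 43, 19, 32, 1, 45, 33, 25, 20]
Tree (level-order array): [48, 22, None, 19, 43, 1, 20, 32, 45, None, None, None, None, 25, 33]
Compute height bottom-up (empty subtree = -1):
  height(1) = 1 + max(-1, -1) = 0
  height(20) = 1 + max(-1, -1) = 0
  height(19) = 1 + max(0, 0) = 1
  height(25) = 1 + max(-1, -1) = 0
  height(33) = 1 + max(-1, -1) = 0
  height(32) = 1 + max(0, 0) = 1
  height(45) = 1 + max(-1, -1) = 0
  height(43) = 1 + max(1, 0) = 2
  height(22) = 1 + max(1, 2) = 3
  height(48) = 1 + max(3, -1) = 4
Height = 4


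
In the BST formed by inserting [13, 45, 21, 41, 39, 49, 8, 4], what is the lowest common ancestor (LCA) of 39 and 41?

Tree insertion order: [13, 45, 21, 41, 39, 49, 8, 4]
Tree (level-order array): [13, 8, 45, 4, None, 21, 49, None, None, None, 41, None, None, 39]
In a BST, the LCA of p=39, q=41 is the first node v on the
root-to-leaf path with p <= v <= q (go left if both < v, right if both > v).
Walk from root:
  at 13: both 39 and 41 > 13, go right
  at 45: both 39 and 41 < 45, go left
  at 21: both 39 and 41 > 21, go right
  at 41: 39 <= 41 <= 41, this is the LCA
LCA = 41


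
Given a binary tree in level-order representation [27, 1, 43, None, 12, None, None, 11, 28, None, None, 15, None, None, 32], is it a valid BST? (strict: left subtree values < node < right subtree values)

Level-order array: [27, 1, 43, None, 12, None, None, 11, 28, None, None, 15, None, None, 32]
Validate using subtree bounds (lo, hi): at each node, require lo < value < hi,
then recurse left with hi=value and right with lo=value.
Preorder trace (stopping at first violation):
  at node 27 with bounds (-inf, +inf): OK
  at node 1 with bounds (-inf, 27): OK
  at node 12 with bounds (1, 27): OK
  at node 11 with bounds (1, 12): OK
  at node 28 with bounds (12, 27): VIOLATION
Node 28 violates its bound: not (12 < 28 < 27).
Result: Not a valid BST


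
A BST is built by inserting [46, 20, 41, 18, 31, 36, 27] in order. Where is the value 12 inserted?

Starting tree (level order): [46, 20, None, 18, 41, None, None, 31, None, 27, 36]
Insertion path: 46 -> 20 -> 18
Result: insert 12 as left child of 18
Final tree (level order): [46, 20, None, 18, 41, 12, None, 31, None, None, None, 27, 36]


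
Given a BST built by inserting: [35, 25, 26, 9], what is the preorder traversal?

Tree insertion order: [35, 25, 26, 9]
Tree (level-order array): [35, 25, None, 9, 26]
Preorder traversal: [35, 25, 9, 26]


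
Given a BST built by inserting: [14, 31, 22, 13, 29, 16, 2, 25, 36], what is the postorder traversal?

Tree insertion order: [14, 31, 22, 13, 29, 16, 2, 25, 36]
Tree (level-order array): [14, 13, 31, 2, None, 22, 36, None, None, 16, 29, None, None, None, None, 25]
Postorder traversal: [2, 13, 16, 25, 29, 22, 36, 31, 14]


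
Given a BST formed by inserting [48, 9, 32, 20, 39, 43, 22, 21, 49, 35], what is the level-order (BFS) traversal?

Tree insertion order: [48, 9, 32, 20, 39, 43, 22, 21, 49, 35]
Tree (level-order array): [48, 9, 49, None, 32, None, None, 20, 39, None, 22, 35, 43, 21]
BFS from the root, enqueuing left then right child of each popped node:
  queue [48] -> pop 48, enqueue [9, 49], visited so far: [48]
  queue [9, 49] -> pop 9, enqueue [32], visited so far: [48, 9]
  queue [49, 32] -> pop 49, enqueue [none], visited so far: [48, 9, 49]
  queue [32] -> pop 32, enqueue [20, 39], visited so far: [48, 9, 49, 32]
  queue [20, 39] -> pop 20, enqueue [22], visited so far: [48, 9, 49, 32, 20]
  queue [39, 22] -> pop 39, enqueue [35, 43], visited so far: [48, 9, 49, 32, 20, 39]
  queue [22, 35, 43] -> pop 22, enqueue [21], visited so far: [48, 9, 49, 32, 20, 39, 22]
  queue [35, 43, 21] -> pop 35, enqueue [none], visited so far: [48, 9, 49, 32, 20, 39, 22, 35]
  queue [43, 21] -> pop 43, enqueue [none], visited so far: [48, 9, 49, 32, 20, 39, 22, 35, 43]
  queue [21] -> pop 21, enqueue [none], visited so far: [48, 9, 49, 32, 20, 39, 22, 35, 43, 21]
Result: [48, 9, 49, 32, 20, 39, 22, 35, 43, 21]


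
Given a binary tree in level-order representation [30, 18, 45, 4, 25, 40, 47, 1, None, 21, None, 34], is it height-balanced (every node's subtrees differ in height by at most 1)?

Tree (level-order array): [30, 18, 45, 4, 25, 40, 47, 1, None, 21, None, 34]
Definition: a tree is height-balanced if, at every node, |h(left) - h(right)| <= 1 (empty subtree has height -1).
Bottom-up per-node check:
  node 1: h_left=-1, h_right=-1, diff=0 [OK], height=0
  node 4: h_left=0, h_right=-1, diff=1 [OK], height=1
  node 21: h_left=-1, h_right=-1, diff=0 [OK], height=0
  node 25: h_left=0, h_right=-1, diff=1 [OK], height=1
  node 18: h_left=1, h_right=1, diff=0 [OK], height=2
  node 34: h_left=-1, h_right=-1, diff=0 [OK], height=0
  node 40: h_left=0, h_right=-1, diff=1 [OK], height=1
  node 47: h_left=-1, h_right=-1, diff=0 [OK], height=0
  node 45: h_left=1, h_right=0, diff=1 [OK], height=2
  node 30: h_left=2, h_right=2, diff=0 [OK], height=3
All nodes satisfy the balance condition.
Result: Balanced


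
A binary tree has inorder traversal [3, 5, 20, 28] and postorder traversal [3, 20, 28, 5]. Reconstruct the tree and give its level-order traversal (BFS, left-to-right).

Inorder:   [3, 5, 20, 28]
Postorder: [3, 20, 28, 5]
Algorithm: postorder visits root last, so walk postorder right-to-left;
each value is the root of the current inorder slice — split it at that
value, recurse on the right subtree first, then the left.
Recursive splits:
  root=5; inorder splits into left=[3], right=[20, 28]
  root=28; inorder splits into left=[20], right=[]
  root=20; inorder splits into left=[], right=[]
  root=3; inorder splits into left=[], right=[]
Reconstructed level-order: [5, 3, 28, 20]


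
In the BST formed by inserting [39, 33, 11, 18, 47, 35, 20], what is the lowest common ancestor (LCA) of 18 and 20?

Tree insertion order: [39, 33, 11, 18, 47, 35, 20]
Tree (level-order array): [39, 33, 47, 11, 35, None, None, None, 18, None, None, None, 20]
In a BST, the LCA of p=18, q=20 is the first node v on the
root-to-leaf path with p <= v <= q (go left if both < v, right if both > v).
Walk from root:
  at 39: both 18 and 20 < 39, go left
  at 33: both 18 and 20 < 33, go left
  at 11: both 18 and 20 > 11, go right
  at 18: 18 <= 18 <= 20, this is the LCA
LCA = 18


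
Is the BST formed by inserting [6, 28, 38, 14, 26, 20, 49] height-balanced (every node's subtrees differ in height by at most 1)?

Tree (level-order array): [6, None, 28, 14, 38, None, 26, None, 49, 20]
Definition: a tree is height-balanced if, at every node, |h(left) - h(right)| <= 1 (empty subtree has height -1).
Bottom-up per-node check:
  node 20: h_left=-1, h_right=-1, diff=0 [OK], height=0
  node 26: h_left=0, h_right=-1, diff=1 [OK], height=1
  node 14: h_left=-1, h_right=1, diff=2 [FAIL (|-1-1|=2 > 1)], height=2
  node 49: h_left=-1, h_right=-1, diff=0 [OK], height=0
  node 38: h_left=-1, h_right=0, diff=1 [OK], height=1
  node 28: h_left=2, h_right=1, diff=1 [OK], height=3
  node 6: h_left=-1, h_right=3, diff=4 [FAIL (|-1-3|=4 > 1)], height=4
Node 14 violates the condition: |-1 - 1| = 2 > 1.
Result: Not balanced


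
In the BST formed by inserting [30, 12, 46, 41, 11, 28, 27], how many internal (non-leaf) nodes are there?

Tree built from: [30, 12, 46, 41, 11, 28, 27]
Tree (level-order array): [30, 12, 46, 11, 28, 41, None, None, None, 27]
Rule: An internal node has at least one child.
Per-node child counts:
  node 30: 2 child(ren)
  node 12: 2 child(ren)
  node 11: 0 child(ren)
  node 28: 1 child(ren)
  node 27: 0 child(ren)
  node 46: 1 child(ren)
  node 41: 0 child(ren)
Matching nodes: [30, 12, 28, 46]
Count of internal (non-leaf) nodes: 4


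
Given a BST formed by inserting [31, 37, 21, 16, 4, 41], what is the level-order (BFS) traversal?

Tree insertion order: [31, 37, 21, 16, 4, 41]
Tree (level-order array): [31, 21, 37, 16, None, None, 41, 4]
BFS from the root, enqueuing left then right child of each popped node:
  queue [31] -> pop 31, enqueue [21, 37], visited so far: [31]
  queue [21, 37] -> pop 21, enqueue [16], visited so far: [31, 21]
  queue [37, 16] -> pop 37, enqueue [41], visited so far: [31, 21, 37]
  queue [16, 41] -> pop 16, enqueue [4], visited so far: [31, 21, 37, 16]
  queue [41, 4] -> pop 41, enqueue [none], visited so far: [31, 21, 37, 16, 41]
  queue [4] -> pop 4, enqueue [none], visited so far: [31, 21, 37, 16, 41, 4]
Result: [31, 21, 37, 16, 41, 4]


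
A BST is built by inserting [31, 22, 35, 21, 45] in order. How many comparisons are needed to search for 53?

Search path for 53: 31 -> 35 -> 45
Found: False
Comparisons: 3


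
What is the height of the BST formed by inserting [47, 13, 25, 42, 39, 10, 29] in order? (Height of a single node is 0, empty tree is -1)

Insertion order: [47, 13, 25, 42, 39, 10, 29]
Tree (level-order array): [47, 13, None, 10, 25, None, None, None, 42, 39, None, 29]
Compute height bottom-up (empty subtree = -1):
  height(10) = 1 + max(-1, -1) = 0
  height(29) = 1 + max(-1, -1) = 0
  height(39) = 1 + max(0, -1) = 1
  height(42) = 1 + max(1, -1) = 2
  height(25) = 1 + max(-1, 2) = 3
  height(13) = 1 + max(0, 3) = 4
  height(47) = 1 + max(4, -1) = 5
Height = 5


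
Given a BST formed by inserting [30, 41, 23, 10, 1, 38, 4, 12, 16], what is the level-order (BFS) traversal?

Tree insertion order: [30, 41, 23, 10, 1, 38, 4, 12, 16]
Tree (level-order array): [30, 23, 41, 10, None, 38, None, 1, 12, None, None, None, 4, None, 16]
BFS from the root, enqueuing left then right child of each popped node:
  queue [30] -> pop 30, enqueue [23, 41], visited so far: [30]
  queue [23, 41] -> pop 23, enqueue [10], visited so far: [30, 23]
  queue [41, 10] -> pop 41, enqueue [38], visited so far: [30, 23, 41]
  queue [10, 38] -> pop 10, enqueue [1, 12], visited so far: [30, 23, 41, 10]
  queue [38, 1, 12] -> pop 38, enqueue [none], visited so far: [30, 23, 41, 10, 38]
  queue [1, 12] -> pop 1, enqueue [4], visited so far: [30, 23, 41, 10, 38, 1]
  queue [12, 4] -> pop 12, enqueue [16], visited so far: [30, 23, 41, 10, 38, 1, 12]
  queue [4, 16] -> pop 4, enqueue [none], visited so far: [30, 23, 41, 10, 38, 1, 12, 4]
  queue [16] -> pop 16, enqueue [none], visited so far: [30, 23, 41, 10, 38, 1, 12, 4, 16]
Result: [30, 23, 41, 10, 38, 1, 12, 4, 16]


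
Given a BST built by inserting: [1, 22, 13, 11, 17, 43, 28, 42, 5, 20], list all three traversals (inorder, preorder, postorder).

Tree insertion order: [1, 22, 13, 11, 17, 43, 28, 42, 5, 20]
Tree (level-order array): [1, None, 22, 13, 43, 11, 17, 28, None, 5, None, None, 20, None, 42]
Inorder (L, root, R): [1, 5, 11, 13, 17, 20, 22, 28, 42, 43]
Preorder (root, L, R): [1, 22, 13, 11, 5, 17, 20, 43, 28, 42]
Postorder (L, R, root): [5, 11, 20, 17, 13, 42, 28, 43, 22, 1]


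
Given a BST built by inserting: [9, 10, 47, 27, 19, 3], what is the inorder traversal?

Tree insertion order: [9, 10, 47, 27, 19, 3]
Tree (level-order array): [9, 3, 10, None, None, None, 47, 27, None, 19]
Inorder traversal: [3, 9, 10, 19, 27, 47]


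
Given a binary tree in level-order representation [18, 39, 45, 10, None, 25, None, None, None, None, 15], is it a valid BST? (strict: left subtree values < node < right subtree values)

Level-order array: [18, 39, 45, 10, None, 25, None, None, None, None, 15]
Validate using subtree bounds (lo, hi): at each node, require lo < value < hi,
then recurse left with hi=value and right with lo=value.
Preorder trace (stopping at first violation):
  at node 18 with bounds (-inf, +inf): OK
  at node 39 with bounds (-inf, 18): VIOLATION
Node 39 violates its bound: not (-inf < 39 < 18).
Result: Not a valid BST


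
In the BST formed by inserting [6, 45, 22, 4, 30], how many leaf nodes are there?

Tree built from: [6, 45, 22, 4, 30]
Tree (level-order array): [6, 4, 45, None, None, 22, None, None, 30]
Rule: A leaf has 0 children.
Per-node child counts:
  node 6: 2 child(ren)
  node 4: 0 child(ren)
  node 45: 1 child(ren)
  node 22: 1 child(ren)
  node 30: 0 child(ren)
Matching nodes: [4, 30]
Count of leaf nodes: 2
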